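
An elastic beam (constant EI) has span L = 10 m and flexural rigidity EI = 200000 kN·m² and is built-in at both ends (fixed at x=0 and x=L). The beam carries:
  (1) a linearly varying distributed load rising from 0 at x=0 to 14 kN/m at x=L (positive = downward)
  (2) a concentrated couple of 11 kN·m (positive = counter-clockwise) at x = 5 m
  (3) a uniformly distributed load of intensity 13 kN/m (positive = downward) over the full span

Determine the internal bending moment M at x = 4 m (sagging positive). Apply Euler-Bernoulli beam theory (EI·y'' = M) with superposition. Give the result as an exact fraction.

Load 1 — triangular load w₀=14 kN/m (0→w₀ over full span):
  M_1 = 3w₀Lx/20 - w₀L²/30 - w₀x³/(6L) = 3·14·10·4/20 - 14·10²/30 - 14·4³/(6·10) = 112/5 kN·m
Load 2 — applied couple M₀=11 kN·m at a=5 m (b=L-a=5):
  M_2 = R_Ax - M_A  [x≤a] with R_A=33/20, M_A=11/4 = (33/20)·4 - (11/4) = 77/20 kN·m
Load 3 — uniform load w=13 kN/m over full span:
  M_3 = wLx/2 - wL²/12 - wx²/2 = 13·10·4/2 - 13·10²/12 - 13·4²/2 = 143/3 kN·m
Superposition: M = Σ M_i = 887/12 kN·m ≈ 73.916667 kN·m

M(4) = 887/12 kN·m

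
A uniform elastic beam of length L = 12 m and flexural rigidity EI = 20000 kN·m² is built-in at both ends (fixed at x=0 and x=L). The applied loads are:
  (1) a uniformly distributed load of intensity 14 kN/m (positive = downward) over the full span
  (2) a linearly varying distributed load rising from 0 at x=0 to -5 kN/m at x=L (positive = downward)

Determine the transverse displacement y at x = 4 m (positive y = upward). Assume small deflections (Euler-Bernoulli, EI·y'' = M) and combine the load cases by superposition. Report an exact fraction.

y(4) = -28/1125 m

Load 1 — uniform load w=14 kN/m over full span:
  y_1 = -wx²(L-x)²/(24EI) = -14·4²·(12-4)²/(24·20000) = -56/1875 m
Load 2 — triangular load w₀=-5 kN/m (0→w₀ over full span):
  y_2 = -w₀x²(L-x)²(x+2L)/(120LEI) = -(-5)·4²·(12-4)²·(4+2·12)/(120·12·20000) = 28/5625 m
Superposition: y = Σ y_i = -28/1125 m ≈ -0.024889 m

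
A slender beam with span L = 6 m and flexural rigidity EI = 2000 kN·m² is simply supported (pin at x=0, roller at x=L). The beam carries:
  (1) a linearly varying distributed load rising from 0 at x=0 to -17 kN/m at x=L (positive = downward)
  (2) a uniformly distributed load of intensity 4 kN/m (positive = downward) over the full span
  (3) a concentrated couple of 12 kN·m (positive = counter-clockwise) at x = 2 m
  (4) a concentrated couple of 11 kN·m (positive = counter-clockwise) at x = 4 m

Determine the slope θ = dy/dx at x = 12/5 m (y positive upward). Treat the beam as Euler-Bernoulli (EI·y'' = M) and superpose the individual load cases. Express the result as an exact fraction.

Load 1 — triangular load w₀=-17 kN/m (0→w₀ over full span):
  θ_1 = -w₀(7L⁴-30L²x²+15x⁴)/(360LEI) = -(-17)·(7·6⁴-30·6²·(12/5)²+15·(12/5)⁴)/(360·6·2000) = 16473/1250000 rad
Load 2 — uniform load w=4 kN/m over full span:
  θ_2 = -w(L³-6Lx²+4x³)/(24EI) = -4·(6³-6·6·(12/5)²+4·(12/5)³)/(24·2000) = -333/62500 rad
Load 3 — applied couple M₀=12 kN·m at a=2 m (b=L-a=4):
  θ_3 = (M₀x²/(2L)-M₀(x-a)+C₁)/EI  [x>a] with C₁=M₀(3b²-L²)/(6L)=4 = (12·(12/5)²/(2·6)-12·((12/5)-2)+4)/2000 = 31/12500 rad
Load 4 — applied couple M₀=11 kN·m at a=4 m (b=L-a=2):
  θ_4 = (M₀x²/(2L)+C₁)/EI  [x≤a] with C₁=M₀(3b²-L²)/(6L)=-22/3 = (11·(12/5)²/(2·6)+(-22/3))/2000 = -77/75000 rad
Superposition: θ = Σ θ_i = 34889/3750000 rad ≈ 0.009304 rad

θ(12/5) = 34889/3750000 rad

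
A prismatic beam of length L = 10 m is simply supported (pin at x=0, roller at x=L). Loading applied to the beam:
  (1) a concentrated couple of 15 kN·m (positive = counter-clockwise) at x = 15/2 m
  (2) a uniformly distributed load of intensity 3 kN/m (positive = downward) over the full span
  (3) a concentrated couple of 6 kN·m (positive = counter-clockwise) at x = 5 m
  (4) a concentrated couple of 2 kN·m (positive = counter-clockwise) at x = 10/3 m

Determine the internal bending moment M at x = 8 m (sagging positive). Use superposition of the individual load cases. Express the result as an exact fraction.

Load 1 — applied couple M₀=15 kN·m at a=15/2 m (b=L-a=5/2):
  M_1 = M₀x/L - M₀  [x>a] = 15·8/10 - 15 = -3 kN·m
Load 2 — uniform load w=3 kN/m over full span:
  M_2 = wx(L-x)/2 = 3·8·(10-8)/2 = 24 kN·m
Load 3 — applied couple M₀=6 kN·m at a=5 m (b=L-a=5):
  M_3 = M₀x/L - M₀  [x>a] = 6·8/10 - 6 = -6/5 kN·m
Load 4 — applied couple M₀=2 kN·m at a=10/3 m (b=L-a=20/3):
  M_4 = M₀x/L - M₀  [x>a] = 2·8/10 - 2 = -2/5 kN·m
Superposition: M = Σ M_i = 97/5 kN·m ≈ 19.400000 kN·m

M(8) = 97/5 kN·m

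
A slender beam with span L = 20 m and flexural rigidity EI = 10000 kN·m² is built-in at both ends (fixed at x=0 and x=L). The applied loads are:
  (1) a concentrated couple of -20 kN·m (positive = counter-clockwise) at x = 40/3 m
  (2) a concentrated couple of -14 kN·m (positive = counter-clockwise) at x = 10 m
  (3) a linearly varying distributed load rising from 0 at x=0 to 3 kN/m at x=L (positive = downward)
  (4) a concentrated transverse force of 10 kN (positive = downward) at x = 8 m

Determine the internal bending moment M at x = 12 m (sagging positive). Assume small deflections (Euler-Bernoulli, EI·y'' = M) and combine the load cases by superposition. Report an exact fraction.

Load 1 — applied couple M₀=-20 kN·m at a=40/3 m (b=L-a=20/3):
  M_1 = R_Ax - M_A  [x≤a] with R_A=-4/3, M_A=-20/3 = (-4/3)·12 - (-20/3) = -28/3 kN·m
Load 2 — applied couple M₀=-14 kN·m at a=10 m (b=L-a=10):
  M_2 = R_Ax - M_A - M₀  [x>a] with R_A=-21/20, M_A=-7/2 = (-21/20)·12 - (-7/2) - (-14) = 49/10 kN·m
Load 3 — triangular load w₀=3 kN/m (0→w₀ over full span):
  M_3 = 3w₀Lx/20 - w₀L²/30 - w₀x³/(6L) = 3·3·20·12/20 - 3·20²/30 - 3·12³/(6·20) = 124/5 kN·m
Load 4 — point force P=10 kN at a=8 m (b=L-a=12):
  M_4 = Pa²(a+3b)(L-x)/L³ - Pa²b/L²  [x>a] = 10·8²·(8+3·12)·(20-12)/20³ - 10·8²·12/20² = 224/25 kN·m
Superposition: M = Σ M_i = 4399/150 kN·m ≈ 29.326667 kN·m

M(12) = 4399/150 kN·m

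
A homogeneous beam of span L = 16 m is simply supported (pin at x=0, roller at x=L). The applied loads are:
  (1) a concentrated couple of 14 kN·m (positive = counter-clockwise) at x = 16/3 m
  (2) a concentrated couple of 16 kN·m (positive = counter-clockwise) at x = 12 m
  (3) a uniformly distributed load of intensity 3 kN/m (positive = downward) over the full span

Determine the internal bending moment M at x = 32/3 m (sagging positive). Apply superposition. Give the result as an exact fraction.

M(32/3) = 274/3 kN·m

Load 1 — applied couple M₀=14 kN·m at a=16/3 m (b=L-a=32/3):
  M_1 = M₀x/L - M₀  [x>a] = 14·(32/3)/16 - 14 = -14/3 kN·m
Load 2 — applied couple M₀=16 kN·m at a=12 m (b=L-a=4):
  M_2 = M₀x/L  [x≤a] = 16·(32/3)/16 = 32/3 kN·m
Load 3 — uniform load w=3 kN/m over full span:
  M_3 = wx(L-x)/2 = 3·(32/3)·(16-(32/3))/2 = 256/3 kN·m
Superposition: M = Σ M_i = 274/3 kN·m ≈ 91.333333 kN·m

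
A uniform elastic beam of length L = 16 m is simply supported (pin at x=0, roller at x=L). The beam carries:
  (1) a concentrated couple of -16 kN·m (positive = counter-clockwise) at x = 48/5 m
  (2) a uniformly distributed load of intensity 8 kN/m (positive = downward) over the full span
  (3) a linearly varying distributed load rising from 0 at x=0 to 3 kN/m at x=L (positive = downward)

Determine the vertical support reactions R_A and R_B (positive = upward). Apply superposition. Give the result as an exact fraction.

Load 1 — applied couple M₀=-16 kN·m at a=48/5 m (b=L-a=32/5):
  R_A = M₀/L = (-16)/16 = -1 kN
  R_B = -M₀/L = -(-16)/16 = 1 kN
Load 2 — uniform load w=8 kN/m over full span:
  R_A = wL/2 = 8·16/2 = 64 kN
  R_B = wL/2 = 8·16/2 = 64 kN
Load 3 — triangular load w₀=3 kN/m (0→w₀ over full span):
  R_A = w₀L/6 = 3·16/6 = 8 kN
  R_B = w₀L/3 = 3·16/3 = 16 kN
Superposition: R_A = 71 kN, R_B = 81 kN

R_A = 71 kN, R_B = 81 kN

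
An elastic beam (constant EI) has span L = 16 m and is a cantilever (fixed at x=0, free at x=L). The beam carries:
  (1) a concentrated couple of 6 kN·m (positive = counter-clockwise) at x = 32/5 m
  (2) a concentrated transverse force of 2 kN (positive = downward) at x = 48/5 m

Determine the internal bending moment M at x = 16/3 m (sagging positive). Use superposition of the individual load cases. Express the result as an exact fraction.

Load 1 — applied couple M₀=6 kN·m at a=32/5 m (b=L-a=48/5):
  M_1 = M₀  [x≤a] = 6 = 6 kN·m
Load 2 — point force P=2 kN at a=48/5 m (b=L-a=32/5):
  M_2 = -P(a-x)  [x≤a] = -2·((48/5)-(16/3)) = -128/15 kN·m
Superposition: M = Σ M_i = -38/15 kN·m ≈ -2.533333 kN·m

M(16/3) = -38/15 kN·m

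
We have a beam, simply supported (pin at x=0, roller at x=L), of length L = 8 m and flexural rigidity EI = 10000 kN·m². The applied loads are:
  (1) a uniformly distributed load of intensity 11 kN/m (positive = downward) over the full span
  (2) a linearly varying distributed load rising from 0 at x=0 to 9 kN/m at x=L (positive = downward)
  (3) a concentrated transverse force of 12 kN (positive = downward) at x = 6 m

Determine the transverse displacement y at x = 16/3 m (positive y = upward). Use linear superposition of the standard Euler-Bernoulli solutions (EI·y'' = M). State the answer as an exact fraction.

Load 1 — uniform load w=11 kN/m over full span:
  y_1 = -wx(L³-2Lx²+x³)/(24EI) = -11·(16/3)·(8³-2·8·(16/3)²+(16/3)³)/(24·10000) = -7744/151875 m
Load 2 — triangular load w₀=9 kN/m (0→w₀ over full span):
  y_2 = -w₀x(7L⁴-10L²x²+3x⁴)/(360LEI) = -9·(16/3)·(7·8⁴-10·8²·(16/3)²+3·(16/3)⁴)/(360·8·10000) = -1088/50625 m
Load 3 — point force P=12 kN at a=6 m (b=L-a=2):
  y_3 = -Pbx(L²-b²-x²)/(6LEI)  [x≤a] = -12·2·(16/3)·(8²-2²-(16/3)²)/(6·8·10000) = -142/16875 m
Superposition: y = Σ y_i = -12286/151875 m ≈ -0.080895 m

y(16/3) = -12286/151875 m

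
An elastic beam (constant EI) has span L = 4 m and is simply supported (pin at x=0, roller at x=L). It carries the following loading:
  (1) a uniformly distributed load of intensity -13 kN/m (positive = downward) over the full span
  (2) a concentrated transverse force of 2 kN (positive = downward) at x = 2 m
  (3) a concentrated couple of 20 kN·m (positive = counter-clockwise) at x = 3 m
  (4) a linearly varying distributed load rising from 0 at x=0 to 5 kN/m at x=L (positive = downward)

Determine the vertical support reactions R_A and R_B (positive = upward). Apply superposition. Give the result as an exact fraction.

Load 1 — uniform load w=-13 kN/m over full span:
  R_A = wL/2 = (-13)·4/2 = -26 kN
  R_B = wL/2 = (-13)·4/2 = -26 kN
Load 2 — point force P=2 kN at a=2 m (b=L-a=2):
  R_A = Pb/L = 2·2/4 = 1 kN
  R_B = Pa/L = 2·2/4 = 1 kN
Load 3 — applied couple M₀=20 kN·m at a=3 m (b=L-a=1):
  R_A = M₀/L = 20/4 = 5 kN
  R_B = -M₀/L = -20/4 = -5 kN
Load 4 — triangular load w₀=5 kN/m (0→w₀ over full span):
  R_A = w₀L/6 = 5·4/6 = 10/3 kN
  R_B = w₀L/3 = 5·4/3 = 20/3 kN
Superposition: R_A = -50/3 kN, R_B = -70/3 kN

R_A = -50/3 kN, R_B = -70/3 kN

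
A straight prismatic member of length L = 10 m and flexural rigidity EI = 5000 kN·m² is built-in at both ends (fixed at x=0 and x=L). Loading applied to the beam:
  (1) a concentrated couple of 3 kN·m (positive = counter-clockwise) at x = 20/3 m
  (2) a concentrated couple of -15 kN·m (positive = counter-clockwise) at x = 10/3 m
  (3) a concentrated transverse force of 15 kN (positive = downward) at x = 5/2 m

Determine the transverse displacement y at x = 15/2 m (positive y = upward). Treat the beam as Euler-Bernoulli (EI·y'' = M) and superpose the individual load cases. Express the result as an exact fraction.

Load 1 — applied couple M₀=3 kN·m at a=20/3 m (b=L-a=10/3):
  y_1 = (R_Ax³/6 - M_Ax²/2 - M₀(x-a)²/2)/EI  [x>a] with R_A=2/5, M_A=1 = ((2/5)·(15/2)³/6 - 1·(15/2)²/2 - 3·((15/2)-(20/3))²/2)/5000 = -1/4800 m
Load 2 — applied couple M₀=-15 kN·m at a=10/3 m (b=L-a=20/3):
  y_2 = (R_Ax³/6 - M_Ax²/2 - M₀(x-a)²/2)/EI  [x>a] with R_A=-2, M_A=0 = ((-2)·(15/2)³/6 - 0·(15/2)²/2 - (-15)·((15/2)-(10/3))²/2)/5000 = -1/480 m
Load 3 — point force P=15 kN at a=5/2 m (b=L-a=15/2):
  y_3 = -Pa²(L-x)²(3bL-(3b+a)(L-x))/(6L³EI)  [x>a] = -15·(5/2)²·(10-(15/2))²·(3·(15/2)·10-(3·(15/2)+(5/2))·(10-(15/2)))/(6·10³·5000) = -13/4096 m
Superposition: y = Σ y_i = -1679/307200 m ≈ -0.005465 m

y(15/2) = -1679/307200 m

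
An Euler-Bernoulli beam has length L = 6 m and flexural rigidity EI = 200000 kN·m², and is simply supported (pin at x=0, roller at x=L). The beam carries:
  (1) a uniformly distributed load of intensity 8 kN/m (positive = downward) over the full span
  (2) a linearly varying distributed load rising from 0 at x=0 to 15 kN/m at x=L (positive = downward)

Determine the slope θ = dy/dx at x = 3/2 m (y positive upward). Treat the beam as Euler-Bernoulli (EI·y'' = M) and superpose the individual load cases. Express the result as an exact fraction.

Load 1 — uniform load w=8 kN/m over full span:
  θ_1 = -w(L³-6Lx²+4x³)/(24EI) = -8·(6³-6·6·(3/2)²+4·(3/2)³)/(24·200000) = -99/400000 rad
Load 2 — triangular load w₀=15 kN/m (0→w₀ over full span):
  θ_2 = -w₀(7L⁴-30L²x²+15x⁴)/(360LEI) = -15·(7·6⁴-30·6²·(3/2)²+15·(3/2)⁴)/(360·6·200000) = -11943/51200000 rad
Superposition: θ = Σ θ_i = -4923/10240000 rad ≈ -0.000481 rad

θ(3/2) = -4923/10240000 rad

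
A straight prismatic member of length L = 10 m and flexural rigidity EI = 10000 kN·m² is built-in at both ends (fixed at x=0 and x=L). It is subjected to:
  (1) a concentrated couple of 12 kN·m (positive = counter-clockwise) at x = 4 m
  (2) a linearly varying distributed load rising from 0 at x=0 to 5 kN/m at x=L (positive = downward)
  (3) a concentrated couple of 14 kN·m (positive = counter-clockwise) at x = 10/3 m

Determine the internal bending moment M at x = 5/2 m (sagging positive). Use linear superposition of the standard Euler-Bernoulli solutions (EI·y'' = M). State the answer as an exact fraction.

Load 1 — applied couple M₀=12 kN·m at a=4 m (b=L-a=6):
  M_1 = R_Ax - M_A  [x≤a] with R_A=216/125, M_A=36/25 = (216/125)·(5/2) - (36/25) = 72/25 kN·m
Load 2 — triangular load w₀=5 kN/m (0→w₀ over full span):
  M_2 = 3w₀Lx/20 - w₀L²/30 - w₀x³/(6L) = 3·5·10·(5/2)/20 - 5·10²/30 - 5·(5/2)³/(6·10) = 25/32 kN·m
Load 3 — applied couple M₀=14 kN·m at a=10/3 m (b=L-a=20/3):
  M_3 = R_Ax - M_A  [x≤a] with R_A=28/15, M_A=0 = (28/15)·(5/2) - 0 = 14/3 kN·m
Superposition: M = Σ M_i = 19987/2400 kN·m ≈ 8.327917 kN·m

M(5/2) = 19987/2400 kN·m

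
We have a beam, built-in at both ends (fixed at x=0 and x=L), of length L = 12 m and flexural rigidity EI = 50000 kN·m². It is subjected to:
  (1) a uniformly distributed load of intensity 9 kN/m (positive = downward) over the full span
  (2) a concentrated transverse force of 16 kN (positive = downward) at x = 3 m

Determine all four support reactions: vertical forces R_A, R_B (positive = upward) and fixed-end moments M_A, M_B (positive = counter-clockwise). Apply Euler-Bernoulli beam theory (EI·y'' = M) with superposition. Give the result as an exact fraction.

R_A = 135/2 kN, M_A = 135 kN·m, R_B = 113/2 kN, M_B = -117 kN·m

Load 1 — uniform load w=9 kN/m over full span:
  R_A = wL/2 = 9·12/2 = 54 kN
  M_A = wL²/12 = 9·12²/12 = 108 kN·m
  R_B = wL/2 = 9·12/2 = 54 kN
  M_B = -wL²/12 = -9·12²/12 = -108 kN·m
Load 2 — point force P=16 kN at a=3 m (b=L-a=9):
  R_A = Pb²(3a+b)/L³ = 16·9²·(3·3+9)/12³ = 27/2 kN
  M_A = Pab²/L² = 16·3·9²/12² = 27 kN·m
  R_B = Pa²(a+3b)/L³ = 16·3²·(3+3·9)/12³ = 5/2 kN
  M_B = -Pa²b/L² = -16·3²·9/12² = -9 kN·m
Superposition: R_A = 135/2 kN, M_A = 135 kN·m, R_B = 113/2 kN, M_B = -117 kN·m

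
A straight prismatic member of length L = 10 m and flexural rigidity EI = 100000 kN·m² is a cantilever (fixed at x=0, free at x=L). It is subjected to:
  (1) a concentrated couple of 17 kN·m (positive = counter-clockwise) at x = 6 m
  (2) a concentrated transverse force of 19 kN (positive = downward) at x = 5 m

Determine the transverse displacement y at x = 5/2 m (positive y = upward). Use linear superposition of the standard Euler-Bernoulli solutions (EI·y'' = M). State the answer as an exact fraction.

y(5/2) = -373/192000 m

Load 1 — applied couple M₀=17 kN·m at a=6 m (b=L-a=4):
  y_1 = M₀x²/(2EI)  [x≤a] = 17·(5/2)²/(2·100000) = 17/32000 m
Load 2 — point force P=19 kN at a=5 m (b=L-a=5):
  y_2 = -Px²(3a-x)/(6EI)  [x≤a] = -19·(5/2)²·(3·5-(5/2))/(6·100000) = -19/7680 m
Superposition: y = Σ y_i = -373/192000 m ≈ -0.001943 m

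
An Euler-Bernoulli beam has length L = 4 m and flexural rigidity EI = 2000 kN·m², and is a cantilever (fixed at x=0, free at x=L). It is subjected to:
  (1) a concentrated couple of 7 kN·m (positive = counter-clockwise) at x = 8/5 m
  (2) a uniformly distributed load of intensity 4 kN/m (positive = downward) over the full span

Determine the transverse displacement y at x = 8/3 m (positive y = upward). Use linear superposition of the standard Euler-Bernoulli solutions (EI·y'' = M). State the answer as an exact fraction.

y(8/3) = -19262/759375 m

Load 1 — applied couple M₀=7 kN·m at a=8/5 m (b=L-a=12/5):
  y_1 = M₀a(2x-a)/(2EI)  [x>a] = 7·(8/5)·(2·(8/3)-(8/5))/(2·2000) = 98/9375 m
Load 2 — uniform load w=4 kN/m over full span:
  y_2 = -wx²(x²-4Lx+6L²)/(24EI) = -4·(8/3)²·((8/3)²-4·4·(8/3)+6·4²)/(24·2000) = -1088/30375 m
Superposition: y = Σ y_i = -19262/759375 m ≈ -0.025366 m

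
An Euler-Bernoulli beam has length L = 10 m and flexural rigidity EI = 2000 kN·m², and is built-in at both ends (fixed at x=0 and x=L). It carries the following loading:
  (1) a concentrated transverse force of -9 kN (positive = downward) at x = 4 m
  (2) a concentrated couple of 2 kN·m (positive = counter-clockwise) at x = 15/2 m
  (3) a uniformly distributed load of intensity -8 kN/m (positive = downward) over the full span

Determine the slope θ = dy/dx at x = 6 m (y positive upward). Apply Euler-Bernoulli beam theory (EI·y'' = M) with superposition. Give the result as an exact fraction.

θ(6) = -10229/500000 rad

Load 1 — point force P=-9 kN at a=4 m (b=L-a=6):
  θ_1 = Pa²(L-x)(2bL-(3b+a)(L-x))/(2L³EI)  [x>a] = (-9)·4²·(10-6)·(2·6·10-(3·6+4)·(10-6))/(2·10³·2000) = -72/15625 rad
Load 2 — applied couple M₀=2 kN·m at a=15/2 m (b=L-a=5/2):
  θ_2 = (R_Ax²/2 - M_Ax)/EI  [x≤a] with R_A=9/40, M_A=5/8 = ((9/40)·6²/2 - (5/8)·6)/2000 = 3/20000 rad
Load 3 — uniform load w=-8 kN/m over full span:
  θ_3 = -wx(L-x)(L-2x)/(12EI) = -(-8)·6·(10-6)·(10-2·6)/(12·2000) = -2/125 rad
Superposition: θ = Σ θ_i = -10229/500000 rad ≈ -0.020458 rad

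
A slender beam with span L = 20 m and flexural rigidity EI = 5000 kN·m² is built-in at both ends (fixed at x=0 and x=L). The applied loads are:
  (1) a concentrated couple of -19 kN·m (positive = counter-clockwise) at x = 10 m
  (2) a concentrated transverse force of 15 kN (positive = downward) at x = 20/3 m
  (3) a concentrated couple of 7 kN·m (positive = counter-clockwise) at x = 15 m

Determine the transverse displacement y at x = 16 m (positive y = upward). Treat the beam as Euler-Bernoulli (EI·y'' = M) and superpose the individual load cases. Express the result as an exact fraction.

y(16) = -1877/54000 m

Load 1 — applied couple M₀=-19 kN·m at a=10 m (b=L-a=10):
  y_1 = (R_Ax³/6 - M_Ax²/2 - M₀(x-a)²/2)/EI  [x>a] with R_A=-57/40, M_A=-19/4 = ((-57/40)·16³/6 - (-19/4)·16²/2 - (-19)·(16-10)²/2)/5000 = -57/12500 m
Load 2 — point force P=15 kN at a=20/3 m (b=L-a=40/3):
  y_2 = -Pa²(L-x)²(3bL-(3b+a)(L-x))/(6L³EI)  [x>a] = -15·(20/3)²·(20-16)²·(3·(40/3)·20-(3·(40/3)+(20/3))·(20-16))/(6·20³·5000) = -92/3375 m
Load 3 — applied couple M₀=7 kN·m at a=15 m (b=L-a=5):
  y_3 = (R_Ax³/6 - M_Ax²/2 - M₀(x-a)²/2)/EI  [x>a] with R_A=63/160, M_A=35/16 = ((63/160)·16³/6 - (35/16)·16²/2 - 7·(16-15)²/2)/5000 = -147/50000 m
Superposition: y = Σ y_i = -1877/54000 m ≈ -0.034759 m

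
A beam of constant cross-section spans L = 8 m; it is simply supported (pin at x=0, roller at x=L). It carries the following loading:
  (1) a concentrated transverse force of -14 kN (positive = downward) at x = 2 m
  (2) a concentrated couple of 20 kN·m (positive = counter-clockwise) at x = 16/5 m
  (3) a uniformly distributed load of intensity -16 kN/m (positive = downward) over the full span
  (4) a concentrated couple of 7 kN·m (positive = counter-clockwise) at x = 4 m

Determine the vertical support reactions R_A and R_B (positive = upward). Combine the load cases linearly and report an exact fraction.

Load 1 — point force P=-14 kN at a=2 m (b=L-a=6):
  R_A = Pb/L = (-14)·6/8 = -21/2 kN
  R_B = Pa/L = (-14)·2/8 = -7/2 kN
Load 2 — applied couple M₀=20 kN·m at a=16/5 m (b=L-a=24/5):
  R_A = M₀/L = 20/8 = 5/2 kN
  R_B = -M₀/L = -20/8 = -5/2 kN
Load 3 — uniform load w=-16 kN/m over full span:
  R_A = wL/2 = (-16)·8/2 = -64 kN
  R_B = wL/2 = (-16)·8/2 = -64 kN
Load 4 — applied couple M₀=7 kN·m at a=4 m (b=L-a=4):
  R_A = M₀/L = 7/8 kN
  R_B = -M₀/L = -7/8 kN
Superposition: R_A = -569/8 kN, R_B = -567/8 kN

R_A = -569/8 kN, R_B = -567/8 kN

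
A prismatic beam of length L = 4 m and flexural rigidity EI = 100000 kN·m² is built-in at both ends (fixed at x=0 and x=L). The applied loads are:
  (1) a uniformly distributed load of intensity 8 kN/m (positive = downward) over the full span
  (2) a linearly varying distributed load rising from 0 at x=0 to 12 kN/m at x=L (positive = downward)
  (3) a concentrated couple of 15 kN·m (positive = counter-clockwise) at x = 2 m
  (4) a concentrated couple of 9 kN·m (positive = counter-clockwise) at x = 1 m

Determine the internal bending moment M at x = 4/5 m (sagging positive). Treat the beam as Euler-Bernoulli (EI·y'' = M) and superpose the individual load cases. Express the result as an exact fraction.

Load 1 — uniform load w=8 kN/m over full span:
  M_1 = wLx/2 - wL²/12 - wx²/2 = 8·4·(4/5)/2 - 8·4²/12 - 8·(4/5)²/2 = -32/75 kN·m
Load 2 — triangular load w₀=12 kN/m (0→w₀ over full span):
  M_2 = 3w₀Lx/20 - w₀L²/30 - w₀x³/(6L) = 3·12·4·(4/5)/20 - 12·4²/30 - 12·(4/5)³/(6·4) = -112/125 kN·m
Load 3 — applied couple M₀=15 kN·m at a=2 m (b=L-a=2):
  M_3 = R_Ax - M_A  [x≤a] with R_A=45/8, M_A=15/4 = (45/8)·(4/5) - (15/4) = 3/4 kN·m
Load 4 — applied couple M₀=9 kN·m at a=1 m (b=L-a=3):
  M_4 = R_Ax - M_A  [x≤a] with R_A=81/32, M_A=-27/16 = (81/32)·(4/5) - (-27/16) = 297/80 kN·m
Superposition: M = Σ M_i = 18839/6000 kN·m ≈ 3.139833 kN·m

M(4/5) = 18839/6000 kN·m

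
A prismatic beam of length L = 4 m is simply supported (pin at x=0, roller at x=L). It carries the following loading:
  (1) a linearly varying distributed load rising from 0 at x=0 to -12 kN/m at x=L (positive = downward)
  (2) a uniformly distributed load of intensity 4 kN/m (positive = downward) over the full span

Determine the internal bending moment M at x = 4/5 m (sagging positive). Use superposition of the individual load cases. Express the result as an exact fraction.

Load 1 — triangular load w₀=-12 kN/m (0→w₀ over full span):
  M_1 = w₀Lx/6 - w₀x³/(6L) = (-12)·4·(4/5)/6 - (-12)·(4/5)³/(6·4) = -768/125 kN·m
Load 2 — uniform load w=4 kN/m over full span:
  M_2 = wx(L-x)/2 = 4·(4/5)·(4-(4/5))/2 = 128/25 kN·m
Superposition: M = Σ M_i = -128/125 kN·m ≈ -1.024000 kN·m

M(4/5) = -128/125 kN·m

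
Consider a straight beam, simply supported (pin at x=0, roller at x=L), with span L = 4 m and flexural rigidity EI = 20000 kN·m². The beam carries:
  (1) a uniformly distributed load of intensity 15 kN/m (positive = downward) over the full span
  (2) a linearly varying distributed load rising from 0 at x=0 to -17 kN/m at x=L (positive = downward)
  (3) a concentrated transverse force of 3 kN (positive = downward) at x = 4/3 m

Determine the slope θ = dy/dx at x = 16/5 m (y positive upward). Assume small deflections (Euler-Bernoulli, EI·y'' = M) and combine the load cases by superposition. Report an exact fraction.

Load 1 — uniform load w=15 kN/m over full span:
  θ_1 = -w(L³-6Lx²+4x³)/(24EI) = -15·(4³-6·4·(16/5)²+4·(16/5)³)/(24·20000) = 99/62500 rad
Load 2 — triangular load w₀=-17 kN/m (0→w₀ over full span):
  θ_2 = -w₀(7L⁴-30L²x²+15x⁴)/(360LEI) = -(-17)·(7·4⁴-30·4²·(16/5)²+15·(16/5)⁴)/(360·4·20000) = -12869/14062500 rad
Load 3 — point force P=3 kN at a=4/3 m (b=L-a=8/3):
  θ_3 = -Pa(2L²-6Lx+3x²+a²)/(6LEI)  [x>a] = -3·(4/3)·(2·4²-6·4·(16/5)+3·(16/5)²+(4/3)²)/(6·4·20000) = 173/1687500 rad
Superposition: θ = Σ θ_i = 32543/42187500 rad ≈ 0.000771 rad

θ(16/5) = 32543/42187500 rad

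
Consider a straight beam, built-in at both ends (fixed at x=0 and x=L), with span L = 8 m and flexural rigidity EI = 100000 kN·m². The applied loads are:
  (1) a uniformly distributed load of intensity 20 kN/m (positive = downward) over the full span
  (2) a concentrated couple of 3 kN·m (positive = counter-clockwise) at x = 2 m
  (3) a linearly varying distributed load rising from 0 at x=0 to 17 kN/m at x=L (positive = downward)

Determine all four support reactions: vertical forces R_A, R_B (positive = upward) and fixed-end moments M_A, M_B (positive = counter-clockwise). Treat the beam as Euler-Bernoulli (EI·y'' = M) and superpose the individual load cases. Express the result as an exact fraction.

R_A = 32263/320 kN, M_A = 34169/240 kN·m, R_B = 40697/320 kN, M_B = -38431/240 kN·m

Load 1 — uniform load w=20 kN/m over full span:
  R_A = wL/2 = 20·8/2 = 80 kN
  M_A = wL²/12 = 20·8²/12 = 320/3 kN·m
  R_B = wL/2 = 20·8/2 = 80 kN
  M_B = -wL²/12 = -20·8²/12 = -320/3 kN·m
Load 2 — applied couple M₀=3 kN·m at a=2 m (b=L-a=6):
  R_A = 6M₀ab/L³ = 6·3·2·6/8³ = 27/64 kN
  M_A = M₀b(2a-b)/L² = 3·6·(2·2-6)/8² = -9/16 kN·m
  R_B = -6M₀ab/L³ = -6·3·2·6/8³ = -27/64 kN
  M_B = M₀a(2b-a)/L² = 3·2·(2·6-2)/8² = 15/16 kN·m
Load 3 — triangular load w₀=17 kN/m (0→w₀ over full span):
  R_A = 3w₀L/20 = 3·17·8/20 = 102/5 kN
  M_A = w₀L²/30 = 17·8²/30 = 544/15 kN·m
  R_B = 7w₀L/20 = 7·17·8/20 = 238/5 kN
  M_B = -w₀L²/20 = -17·8²/20 = -272/5 kN·m
Superposition: R_A = 32263/320 kN, M_A = 34169/240 kN·m, R_B = 40697/320 kN, M_B = -38431/240 kN·m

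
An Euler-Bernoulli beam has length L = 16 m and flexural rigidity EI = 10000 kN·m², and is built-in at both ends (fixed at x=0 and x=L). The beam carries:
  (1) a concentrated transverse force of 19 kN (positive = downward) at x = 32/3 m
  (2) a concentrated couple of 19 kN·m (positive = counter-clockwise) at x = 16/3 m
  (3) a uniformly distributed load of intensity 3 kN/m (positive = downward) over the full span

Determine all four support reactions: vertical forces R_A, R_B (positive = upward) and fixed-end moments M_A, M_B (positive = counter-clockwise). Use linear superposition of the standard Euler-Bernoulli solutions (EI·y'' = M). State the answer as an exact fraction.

Load 1 — point force P=19 kN at a=32/3 m (b=L-a=16/3):
  R_A = Pb²(3a+b)/L³ = 19·(16/3)²·(3·(32/3)+(16/3))/16³ = 133/27 kN
  M_A = Pab²/L² = 19·(32/3)·(16/3)²/16² = 608/27 kN·m
  R_B = Pa²(a+3b)/L³ = 19·(32/3)²·((32/3)+3·(16/3))/16³ = 380/27 kN
  M_B = -Pa²b/L² = -19·(32/3)²·(16/3)/16² = -1216/27 kN·m
Load 2 — applied couple M₀=19 kN·m at a=16/3 m (b=L-a=32/3):
  R_A = 6M₀ab/L³ = 6·19·(16/3)·(32/3)/16³ = 19/12 kN
  M_A = M₀b(2a-b)/L² = 19·(32/3)·(2·(16/3)-(32/3))/16² = 0 kN·m
  R_B = -6M₀ab/L³ = -6·19·(16/3)·(32/3)/16³ = -19/12 kN
  M_B = M₀a(2b-a)/L² = 19·(16/3)·(2·(32/3)-(16/3))/16² = 19/3 kN·m
Load 3 — uniform load w=3 kN/m over full span:
  R_A = wL/2 = 3·16/2 = 24 kN
  M_A = wL²/12 = 3·16²/12 = 64 kN·m
  R_B = wL/2 = 3·16/2 = 24 kN
  M_B = -wL²/12 = -3·16²/12 = -64 kN·m
Superposition: R_A = 3295/108 kN, M_A = 2336/27 kN·m, R_B = 3941/108 kN, M_B = -2773/27 kN·m

R_A = 3295/108 kN, M_A = 2336/27 kN·m, R_B = 3941/108 kN, M_B = -2773/27 kN·m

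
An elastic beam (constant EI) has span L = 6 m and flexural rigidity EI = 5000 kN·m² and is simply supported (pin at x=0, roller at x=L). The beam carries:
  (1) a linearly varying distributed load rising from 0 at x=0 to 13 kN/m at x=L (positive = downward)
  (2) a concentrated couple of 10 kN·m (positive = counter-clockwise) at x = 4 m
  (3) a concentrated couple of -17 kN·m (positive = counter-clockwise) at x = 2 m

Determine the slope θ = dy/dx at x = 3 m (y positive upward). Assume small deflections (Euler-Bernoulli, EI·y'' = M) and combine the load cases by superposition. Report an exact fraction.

θ(3) = -959/1200000 rad

Load 1 — triangular load w₀=13 kN/m (0→w₀ over full span):
  θ_1 = -w₀(7L⁴-30L²x²+15x⁴)/(360LEI) = -13·(7·6⁴-30·6²·3²+15·3⁴)/(360·6·5000) = -273/400000 rad
Load 2 — applied couple M₀=10 kN·m at a=4 m (b=L-a=2):
  θ_2 = (M₀x²/(2L)+C₁)/EI  [x≤a] with C₁=M₀(3b²-L²)/(6L)=-20/3 = (10·3²/(2·6)+(-20/3))/5000 = 1/6000 rad
Load 3 — applied couple M₀=-17 kN·m at a=2 m (b=L-a=4):
  θ_3 = (M₀x²/(2L)-M₀(x-a)+C₁)/EI  [x>a] with C₁=M₀(3b²-L²)/(6L)=-17/3 = ((-17)·3²/(2·6)-(-17)·(3-2)+(-17/3))/5000 = -17/60000 rad
Superposition: θ = Σ θ_i = -959/1200000 rad ≈ -0.000799 rad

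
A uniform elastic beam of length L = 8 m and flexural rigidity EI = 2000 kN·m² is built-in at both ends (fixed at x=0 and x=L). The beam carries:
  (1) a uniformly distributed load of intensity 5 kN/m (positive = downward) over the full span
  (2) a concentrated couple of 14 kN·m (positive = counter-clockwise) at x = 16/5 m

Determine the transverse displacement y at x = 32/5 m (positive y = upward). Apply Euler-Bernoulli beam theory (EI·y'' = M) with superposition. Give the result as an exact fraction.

Load 1 — uniform load w=5 kN/m over full span:
  y_1 = -wx²(L-x)²/(24EI) = -5·(32/5)²·(8-(32/5))²/(24·2000) = -512/46875 m
Load 2 — applied couple M₀=14 kN·m at a=16/5 m (b=L-a=24/5):
  y_2 = (R_Ax³/6 - M_Ax²/2 - M₀(x-a)²/2)/EI  [x>a] with R_A=63/25, M_A=42/25 = ((63/25)·(32/5)³/6 - (42/25)·(32/5)²/2 - 14·((32/5)-(16/5))²/2)/2000 = 784/390625 m
Superposition: y = Σ y_i = -10448/1171875 m ≈ -0.008916 m

y(32/5) = -10448/1171875 m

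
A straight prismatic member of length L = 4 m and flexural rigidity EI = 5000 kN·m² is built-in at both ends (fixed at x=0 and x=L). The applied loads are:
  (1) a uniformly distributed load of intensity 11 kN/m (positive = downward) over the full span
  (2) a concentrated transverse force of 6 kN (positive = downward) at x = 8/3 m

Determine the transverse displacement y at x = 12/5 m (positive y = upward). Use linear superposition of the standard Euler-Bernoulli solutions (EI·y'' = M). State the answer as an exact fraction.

Load 1 — uniform load w=11 kN/m over full span:
  y_1 = -wx²(L-x)²/(24EI) = -11·(12/5)²·(4-(12/5))²/(24·5000) = -528/390625 m
Load 2 — point force P=6 kN at a=8/3 m (b=L-a=4/3):
  y_2 = -Pb²x²(3aL-(3a+b)x)/(6L³EI)  [x≤a] = -6·(4/3)²·(12/5)²·(3·(8/3)·4-(3·(8/3)+(4/3))·(12/5))/(6·4³·5000) = -24/78125 m
Superposition: y = Σ y_i = -648/390625 m ≈ -0.001659 m

y(12/5) = -648/390625 m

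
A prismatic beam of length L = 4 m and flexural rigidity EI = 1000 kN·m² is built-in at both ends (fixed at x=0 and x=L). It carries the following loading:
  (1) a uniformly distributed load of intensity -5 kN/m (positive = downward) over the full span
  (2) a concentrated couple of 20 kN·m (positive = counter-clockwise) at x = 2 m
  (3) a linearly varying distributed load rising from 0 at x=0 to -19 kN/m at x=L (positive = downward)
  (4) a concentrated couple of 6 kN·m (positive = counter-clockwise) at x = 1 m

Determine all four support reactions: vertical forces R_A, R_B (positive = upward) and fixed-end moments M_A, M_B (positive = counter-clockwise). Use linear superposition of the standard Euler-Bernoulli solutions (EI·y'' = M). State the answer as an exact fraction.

R_A = -977/80 kN, M_A = -517/40 kN·m, R_B = -3663/80 kN, M_B = 3449/120 kN·m

Load 1 — uniform load w=-5 kN/m over full span:
  R_A = wL/2 = (-5)·4/2 = -10 kN
  M_A = wL²/12 = (-5)·4²/12 = -20/3 kN·m
  R_B = wL/2 = (-5)·4/2 = -10 kN
  M_B = -wL²/12 = -(-5)·4²/12 = 20/3 kN·m
Load 2 — applied couple M₀=20 kN·m at a=2 m (b=L-a=2):
  R_A = 6M₀ab/L³ = 6·20·2·2/4³ = 15/2 kN
  M_A = M₀b(2a-b)/L² = 20·2·(2·2-2)/4² = 5 kN·m
  R_B = -6M₀ab/L³ = -6·20·2·2/4³ = -15/2 kN
  M_B = M₀a(2b-a)/L² = 20·2·(2·2-2)/4² = 5 kN·m
Load 3 — triangular load w₀=-19 kN/m (0→w₀ over full span):
  R_A = 3w₀L/20 = 3·(-19)·4/20 = -57/5 kN
  M_A = w₀L²/30 = (-19)·4²/30 = -152/15 kN·m
  R_B = 7w₀L/20 = 7·(-19)·4/20 = -133/5 kN
  M_B = -w₀L²/20 = -(-19)·4²/20 = 76/5 kN·m
Load 4 — applied couple M₀=6 kN·m at a=1 m (b=L-a=3):
  R_A = 6M₀ab/L³ = 6·6·1·3/4³ = 27/16 kN
  M_A = M₀b(2a-b)/L² = 6·3·(2·1-3)/4² = -9/8 kN·m
  R_B = -6M₀ab/L³ = -6·6·1·3/4³ = -27/16 kN
  M_B = M₀a(2b-a)/L² = 6·1·(2·3-1)/4² = 15/8 kN·m
Superposition: R_A = -977/80 kN, M_A = -517/40 kN·m, R_B = -3663/80 kN, M_B = 3449/120 kN·m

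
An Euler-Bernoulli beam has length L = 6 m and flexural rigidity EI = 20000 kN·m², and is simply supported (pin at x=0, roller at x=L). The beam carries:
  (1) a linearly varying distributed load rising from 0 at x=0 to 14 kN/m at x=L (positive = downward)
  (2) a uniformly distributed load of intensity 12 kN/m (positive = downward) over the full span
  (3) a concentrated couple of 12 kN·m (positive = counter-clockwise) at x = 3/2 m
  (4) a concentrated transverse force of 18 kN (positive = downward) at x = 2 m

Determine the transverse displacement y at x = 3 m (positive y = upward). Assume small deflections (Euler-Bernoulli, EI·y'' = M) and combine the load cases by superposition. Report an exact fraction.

Load 1 — triangular load w₀=14 kN/m (0→w₀ over full span):
  y_1 = -w₀x(7L⁴-10L²x²+3x⁴)/(360LEI) = -14·3·(7·6⁴-10·6²·3²+3·3⁴)/(360·6·20000) = -189/32000 m
Load 2 — uniform load w=12 kN/m over full span:
  y_2 = -wx(L³-2Lx²+x³)/(24EI) = -12·3·(6³-2·6·3²+3³)/(24·20000) = -81/8000 m
Load 3 — applied couple M₀=12 kN·m at a=3/2 m (b=L-a=9/2):
  y_3 = (M₀x³/(6L)-M₀(x-a)²/2+C₁x)/EI  [x>a] with C₁=M₀(3b²-L²)/(6L)=33/4 = (12·3³/(6·6)-12·(3-(3/2))²/2+(33/4)·3)/20000 = 81/80000 m
Load 4 — point force P=18 kN at a=2 m (b=L-a=4):
  y_4 = -Pa(L-x)(2Lx-a²-x²)/(6LEI)  [x>a] = -18·2·(6-3)·(2·6·3-2²-3²)/(6·6·20000) = -69/20000 m
Superposition: y = Σ y_i = -591/32000 m ≈ -0.018469 m

y(3) = -591/32000 m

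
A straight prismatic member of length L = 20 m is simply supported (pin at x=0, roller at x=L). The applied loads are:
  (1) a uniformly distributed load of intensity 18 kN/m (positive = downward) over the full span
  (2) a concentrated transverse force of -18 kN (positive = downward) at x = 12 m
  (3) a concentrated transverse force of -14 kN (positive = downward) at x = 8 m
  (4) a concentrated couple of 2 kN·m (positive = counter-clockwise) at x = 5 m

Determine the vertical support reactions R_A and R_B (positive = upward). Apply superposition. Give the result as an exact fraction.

R_A = 329/2 kN, R_B = 327/2 kN

Load 1 — uniform load w=18 kN/m over full span:
  R_A = wL/2 = 18·20/2 = 180 kN
  R_B = wL/2 = 18·20/2 = 180 kN
Load 2 — point force P=-18 kN at a=12 m (b=L-a=8):
  R_A = Pb/L = (-18)·8/20 = -36/5 kN
  R_B = Pa/L = (-18)·12/20 = -54/5 kN
Load 3 — point force P=-14 kN at a=8 m (b=L-a=12):
  R_A = Pb/L = (-14)·12/20 = -42/5 kN
  R_B = Pa/L = (-14)·8/20 = -28/5 kN
Load 4 — applied couple M₀=2 kN·m at a=5 m (b=L-a=15):
  R_A = M₀/L = 2/20 = 1/10 kN
  R_B = -M₀/L = -2/20 = -1/10 kN
Superposition: R_A = 329/2 kN, R_B = 327/2 kN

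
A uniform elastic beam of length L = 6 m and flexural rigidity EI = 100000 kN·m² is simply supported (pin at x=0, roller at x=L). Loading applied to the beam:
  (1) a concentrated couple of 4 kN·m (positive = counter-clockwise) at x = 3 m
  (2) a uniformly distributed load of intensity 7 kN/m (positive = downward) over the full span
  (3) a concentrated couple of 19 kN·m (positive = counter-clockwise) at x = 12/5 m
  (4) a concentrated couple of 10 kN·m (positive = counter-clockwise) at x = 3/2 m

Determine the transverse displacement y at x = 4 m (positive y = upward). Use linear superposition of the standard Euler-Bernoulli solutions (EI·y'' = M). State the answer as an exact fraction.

Load 1 — applied couple M₀=4 kN·m at a=3 m (b=L-a=3):
  y_1 = (M₀x³/(6L)-M₀(x-a)²/2+C₁x)/EI  [x>a] with C₁=M₀(3b²-L²)/(6L)=-1 = (4·4³/(6·6)-4·(4-3)²/2+(-1)·4)/100000 = 1/90000 m
Load 2 — uniform load w=7 kN/m over full span:
  y_2 = -wx(L³-2Lx²+x³)/(24EI) = -7·4·(6³-2·6·4²+4³)/(24·100000) = -77/75000 m
Load 3 — applied couple M₀=19 kN·m at a=12/5 m (b=L-a=18/5):
  y_3 = (M₀x³/(6L)-M₀(x-a)²/2+C₁x)/EI  [x>a] with C₁=M₀(3b²-L²)/(6L)=38/25 = (19·4³/(6·6)-19·(4-(12/5))²/2+(38/25)·4)/100000 = 437/2812500 m
Load 4 — applied couple M₀=10 kN·m at a=3/2 m (b=L-a=9/2):
  y_4 = (M₀x³/(6L)-M₀(x-a)²/2+C₁x)/EI  [x>a] with C₁=M₀(3b²-L²)/(6L)=55/8 = (10·4³/(6·6)-10·(4-(3/2))²/2+(55/8)·4)/100000 = 101/720000 m
Superposition: y = Σ y_i = -7199/10000000 m ≈ -0.000720 m

y(4) = -7199/10000000 m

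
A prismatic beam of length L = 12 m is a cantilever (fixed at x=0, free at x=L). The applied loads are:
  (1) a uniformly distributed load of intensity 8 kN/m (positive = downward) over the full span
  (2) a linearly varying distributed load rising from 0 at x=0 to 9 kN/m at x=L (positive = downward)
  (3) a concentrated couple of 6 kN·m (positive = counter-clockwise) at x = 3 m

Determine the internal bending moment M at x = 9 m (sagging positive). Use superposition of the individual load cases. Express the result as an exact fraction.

M(9) = -585/8 kN·m

Load 1 — uniform load w=8 kN/m over full span:
  M_1 = -w(L-x)²/2 = -8·(12-9)²/2 = -36 kN·m
Load 2 — triangular load w₀=9 kN/m (0→w₀ over full span):
  M_2 = w₀Lx/2 - w₀L²/3 - w₀x³/(6L) = 9·12·9/2 - 9·12²/3 - 9·9³/(6·12) = -297/8 kN·m
Load 3 — applied couple M₀=6 kN·m at a=3 m (b=L-a=9):
  M_3 = 0  [x>a] = 0 kN·m
Superposition: M = Σ M_i = -585/8 kN·m ≈ -73.125000 kN·m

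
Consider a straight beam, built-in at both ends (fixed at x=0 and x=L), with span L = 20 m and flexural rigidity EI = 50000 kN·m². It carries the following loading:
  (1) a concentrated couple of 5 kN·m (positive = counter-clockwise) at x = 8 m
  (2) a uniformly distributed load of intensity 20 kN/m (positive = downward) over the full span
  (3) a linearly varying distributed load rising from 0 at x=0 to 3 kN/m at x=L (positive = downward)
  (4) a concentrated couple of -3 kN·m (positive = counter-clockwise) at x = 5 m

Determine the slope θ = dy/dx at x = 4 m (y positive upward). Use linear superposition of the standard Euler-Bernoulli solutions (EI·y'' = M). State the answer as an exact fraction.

θ(4) = -17159/625000 rad

Load 1 — applied couple M₀=5 kN·m at a=8 m (b=L-a=12):
  θ_1 = (R_Ax²/2 - M_Ax)/EI  [x≤a] with R_A=9/25, M_A=3/5 = ((9/25)·4²/2 - (3/5)·4)/50000 = 3/312500 rad
Load 2 — uniform load w=20 kN/m over full span:
  θ_2 = -wx(L-x)(L-2x)/(12EI) = -20·4·(20-4)·(20-2·4)/(12·50000) = -16/625 rad
Load 3 — triangular load w₀=3 kN/m (0→w₀ over full span):
  θ_3 = -w₀(2x(L-x)(L-2x)(x+2L)+x²(L-x)²)/(120LEI) = -3·(2·4·(20-4)·(20-2·4)·(4+2·20)+4²·(20-4)²)/(120·20·50000) = -28/15625 rad
Load 4 — applied couple M₀=-3 kN·m at a=5 m (b=L-a=15):
  θ_4 = (R_Ax²/2 - M_Ax)/EI  [x≤a] with R_A=-27/160, M_A=9/16 = ((-27/160)·4²/2 - (9/16)·4)/50000 = -9/125000 rad
Superposition: θ = Σ θ_i = -17159/625000 rad ≈ -0.027454 rad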